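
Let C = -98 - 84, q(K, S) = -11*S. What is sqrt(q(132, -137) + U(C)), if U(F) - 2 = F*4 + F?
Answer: sqrt(599) ≈ 24.474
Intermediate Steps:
C = -182
U(F) = 2 + 5*F (U(F) = 2 + (F*4 + F) = 2 + (4*F + F) = 2 + 5*F)
sqrt(q(132, -137) + U(C)) = sqrt(-11*(-137) + (2 + 5*(-182))) = sqrt(1507 + (2 - 910)) = sqrt(1507 - 908) = sqrt(599)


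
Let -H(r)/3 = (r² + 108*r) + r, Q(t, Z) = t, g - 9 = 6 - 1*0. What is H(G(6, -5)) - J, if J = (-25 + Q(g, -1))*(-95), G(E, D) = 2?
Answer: -1616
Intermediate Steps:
g = 15 (g = 9 + (6 - 1*0) = 9 + (6 + 0) = 9 + 6 = 15)
H(r) = -327*r - 3*r² (H(r) = -3*((r² + 108*r) + r) = -3*(r² + 109*r) = -327*r - 3*r²)
J = 950 (J = (-25 + 15)*(-95) = -10*(-95) = 950)
H(G(6, -5)) - J = -3*2*(109 + 2) - 1*950 = -3*2*111 - 950 = -666 - 950 = -1616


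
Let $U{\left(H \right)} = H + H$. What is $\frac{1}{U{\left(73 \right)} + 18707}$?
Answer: $\frac{1}{18853} \approx 5.3042 \cdot 10^{-5}$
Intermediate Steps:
$U{\left(H \right)} = 2 H$
$\frac{1}{U{\left(73 \right)} + 18707} = \frac{1}{2 \cdot 73 + 18707} = \frac{1}{146 + 18707} = \frac{1}{18853}$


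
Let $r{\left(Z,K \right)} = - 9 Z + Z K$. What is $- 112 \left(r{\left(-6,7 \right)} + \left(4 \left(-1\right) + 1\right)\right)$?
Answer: $-1008$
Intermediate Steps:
$r{\left(Z,K \right)} = - 9 Z + K Z$
$- 112 \left(r{\left(-6,7 \right)} + \left(4 \left(-1\right) + 1\right)\right) = - 112 \left(- 6 \left(-9 + 7\right) + \left(4 \left(-1\right) + 1\right)\right) = - 112 \left(\left(-6\right) \left(-2\right) + \left(-4 + 1\right)\right) = - 112 \left(12 - 3\right) = \left(-112\right) 9 = -1008$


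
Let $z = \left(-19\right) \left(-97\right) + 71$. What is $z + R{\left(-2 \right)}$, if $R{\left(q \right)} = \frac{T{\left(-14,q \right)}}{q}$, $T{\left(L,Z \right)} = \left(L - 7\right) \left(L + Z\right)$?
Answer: $1746$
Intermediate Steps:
$z = 1914$ ($z = 1843 + 71 = 1914$)
$T{\left(L,Z \right)} = \left(-7 + L\right) \left(L + Z\right)$
$R{\left(q \right)} = \frac{294 - 21 q}{q}$ ($R{\left(q \right)} = \frac{\left(-14\right)^{2} - -98 - 7 q - 14 q}{q} = \frac{196 + 98 - 7 q - 14 q}{q} = \frac{294 - 21 q}{q}$)
$z + R{\left(-2 \right)} = 1914 + \left(-21 + \frac{294}{-2}\right) = 1914 + \left(-21 + 294 \left(- \frac{1}{2}\right)\right) = 1914 - 168 = 1746$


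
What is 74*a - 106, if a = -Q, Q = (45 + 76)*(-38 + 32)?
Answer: 53618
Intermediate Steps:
Q = -726 (Q = 121*(-6) = -726)
a = 726 (a = -1*(-726) = 726)
74*a - 106 = 74*726 - 106 = 53724 - 106 = 53618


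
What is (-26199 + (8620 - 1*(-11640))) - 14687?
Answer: -20626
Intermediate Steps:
(-26199 + (8620 - 1*(-11640))) - 14687 = (-26199 + (8620 + 11640)) - 14687 = (-26199 + 20260) - 14687 = -5939 - 14687 = -20626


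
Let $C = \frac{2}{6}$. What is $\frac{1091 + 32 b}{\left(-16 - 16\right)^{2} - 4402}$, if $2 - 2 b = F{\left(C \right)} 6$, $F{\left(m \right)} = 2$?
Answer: $- \frac{931}{3378} \approx -0.27561$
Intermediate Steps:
$C = \frac{1}{3}$ ($C = 2 \cdot \frac{1}{6} = \frac{1}{3} \approx 0.33333$)
$b = -5$ ($b = 1 - \frac{2 \cdot 6}{2} = 1 - 6 = -5$)
$\frac{1091 + 32 b}{\left(-16 - 16\right)^{2} - 4402} = \frac{1091 + 32 \left(-5\right)}{\left(-16 - 16\right)^{2} - 4402} = \frac{1091 - 160}{\left(-32\right)^{2} - 4402} = \frac{931}{1024 - 4402} = \frac{931}{-3378} = 931 \left(- \frac{1}{3378}\right) = - \frac{931}{3378}$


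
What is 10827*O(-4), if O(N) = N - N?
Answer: 0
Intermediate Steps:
O(N) = 0
10827*O(-4) = 10827*0 = 0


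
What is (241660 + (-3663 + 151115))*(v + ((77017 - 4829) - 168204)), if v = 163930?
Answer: 26426152368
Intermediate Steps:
(241660 + (-3663 + 151115))*(v + ((77017 - 4829) - 168204)) = (241660 + (-3663 + 151115))*(163930 + ((77017 - 4829) - 168204)) = (241660 + 147452)*(163930 + (72188 - 168204)) = 389112*(163930 - 96016) = 389112*67914 = 26426152368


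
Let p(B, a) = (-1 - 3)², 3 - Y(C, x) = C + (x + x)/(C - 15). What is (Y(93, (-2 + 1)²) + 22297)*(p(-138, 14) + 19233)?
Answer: 16671019928/39 ≈ 4.2746e+8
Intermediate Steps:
Y(C, x) = 3 - C - 2*x/(-15 + C) (Y(C, x) = 3 - (C + (x + x)/(C - 15)) = 3 - (C + (2*x)/(-15 + C)) = 3 - (C + 2*x/(-15 + C)) = 3 + (-C - 2*x/(-15 + C)) = 3 - C - 2*x/(-15 + C))
p(B, a) = 16 (p(B, a) = (-4)² = 16)
(Y(93, (-2 + 1)²) + 22297)*(p(-138, 14) + 19233) = ((-45 - 1*93² - 2*(-2 + 1)² + 18*93)/(-15 + 93) + 22297)*(16 + 19233) = ((-45 - 1*8649 - 2*(-1)² + 1674)/78 + 22297)*19249 = ((-45 - 8649 - 2*1 + 1674)/78 + 22297)*19249 = ((-45 - 8649 - 2 + 1674)/78 + 22297)*19249 = ((1/78)*(-7022) + 22297)*19249 = (-3511/39 + 22297)*19249 = (866072/39)*19249 = 16671019928/39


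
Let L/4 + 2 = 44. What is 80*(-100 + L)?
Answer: 5440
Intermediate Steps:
L = 168 (L = -8 + 4*44 = -8 + 176 = 168)
80*(-100 + L) = 80*(-100 + 168) = 80*68 = 5440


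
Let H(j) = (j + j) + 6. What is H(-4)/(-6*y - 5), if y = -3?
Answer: -2/13 ≈ -0.15385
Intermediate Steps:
H(j) = 6 + 2*j (H(j) = 2*j + 6 = 6 + 2*j)
H(-4)/(-6*y - 5) = (6 + 2*(-4))/(-6*(-3) - 5) = (6 - 8)/(18 - 5) = -2/13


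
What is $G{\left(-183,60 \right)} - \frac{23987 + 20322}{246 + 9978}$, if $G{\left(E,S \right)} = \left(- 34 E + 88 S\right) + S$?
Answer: $\frac{118165579}{10224} \approx 11558.0$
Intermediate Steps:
$G{\left(E,S \right)} = - 34 E + 89 S$
$G{\left(-183,60 \right)} - \frac{23987 + 20322}{246 + 9978} = \left(\left(-34\right) \left(-183\right) + 89 \cdot 60\right) - \frac{23987 + 20322}{246 + 9978} = \left(6222 + 5340\right) - \frac{44309}{10224} = 11562 - 44309 \cdot \frac{1}{10224} = 11562 - \frac{44309}{10224} = \frac{118165579}{10224}$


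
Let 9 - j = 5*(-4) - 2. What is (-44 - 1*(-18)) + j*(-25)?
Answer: -801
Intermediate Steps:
j = 31 (j = 9 - (5*(-4) - 2) = 9 - (-20 - 2) = 9 - 1*(-22) = 9 + 22 = 31)
(-44 - 1*(-18)) + j*(-25) = (-44 - 1*(-18)) + 31*(-25) = (-44 + 18) - 775 = -26 - 775 = -801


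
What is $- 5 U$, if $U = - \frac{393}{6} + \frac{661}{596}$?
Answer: $\frac{191885}{596} \approx 321.95$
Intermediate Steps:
$U = - \frac{38377}{596}$ ($U = \left(-393\right) \frac{1}{6} + 661 \cdot \frac{1}{596} = - \frac{131}{2} + \frac{661}{596} = - \frac{38377}{596} \approx -64.391$)
$- 5 U = \left(-5\right) \left(- \frac{38377}{596}\right) = \frac{191885}{596}$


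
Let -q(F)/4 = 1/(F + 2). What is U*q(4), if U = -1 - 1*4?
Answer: 10/3 ≈ 3.3333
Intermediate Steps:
U = -5 (U = -1 - 4 = -5)
q(F) = -4/(2 + F) (q(F) = -4/(F + 2) = -4/(2 + F))
U*q(4) = -(-20)/(2 + 4) = -(-20)/6 = -5*(-2/3) = 10/3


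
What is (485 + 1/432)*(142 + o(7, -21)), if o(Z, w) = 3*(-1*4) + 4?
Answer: 14037907/216 ≈ 64990.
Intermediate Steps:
o(Z, w) = -8 (o(Z, w) = 3*(-4) + 4 = -12 + 4 = -8)
(485 + 1/432)*(142 + o(7, -21)) = (485 + 1/432)*(142 - 8) = (485 + 1/432)*134 = (209521/432)*134 = 14037907/216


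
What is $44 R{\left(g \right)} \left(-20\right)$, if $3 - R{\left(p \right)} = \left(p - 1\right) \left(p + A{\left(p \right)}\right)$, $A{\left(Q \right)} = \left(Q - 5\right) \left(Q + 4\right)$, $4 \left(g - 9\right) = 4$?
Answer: $630960$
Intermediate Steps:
$g = 10$ ($g = 9 + \frac{1}{4} \cdot 4 = 9 + 1 = 10$)
$A{\left(Q \right)} = \left(-5 + Q\right) \left(4 + Q\right)$
$R{\left(p \right)} = 3 - \left(-1 + p\right) \left(-20 + p^{2}\right)$ ($R{\left(p \right)} = 3 - \left(p - 1\right) \left(p - \left(20 + p - p^{2}\right)\right) = 3 - \left(-1 + p\right) \left(-20 + p^{2}\right)$)
$44 R{\left(g \right)} \left(-20\right) = 44 \left(-17 + 10 \left(20 + 10 - 10^{2}\right)\right) \left(-20\right) = 44 \left(-17 + 10 \left(20 + 10 - 100\right)\right) \left(-20\right) = 44 \left(-17 + 10 \left(-70\right)\right) \left(-20\right) = 44 \left(-17 - 700\right) \left(-20\right) = 44 \left(-717\right) \left(-20\right) = \left(-31548\right) \left(-20\right) = 630960$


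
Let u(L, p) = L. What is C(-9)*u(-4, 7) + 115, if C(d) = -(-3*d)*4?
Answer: 547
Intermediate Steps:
C(d) = 12*d (C(d) = -(-12)*d = 12*d)
C(-9)*u(-4, 7) + 115 = (12*(-9))*(-4) + 115 = -108*(-4) + 115 = 432 + 115 = 547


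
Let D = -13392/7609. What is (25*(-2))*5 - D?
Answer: -1888858/7609 ≈ -248.24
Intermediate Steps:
D = -13392/7609 (D = -13392*1/7609 = -13392/7609 ≈ -1.7600)
(25*(-2))*5 - D = (25*(-2))*5 - 1*(-13392/7609) = -50*5 + 13392/7609 = -250 + 13392/7609 = -1888858/7609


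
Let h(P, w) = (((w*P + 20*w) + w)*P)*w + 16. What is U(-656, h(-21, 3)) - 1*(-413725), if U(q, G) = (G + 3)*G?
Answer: 414029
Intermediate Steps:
h(P, w) = 16 + P*w*(21*w + P*w) (h(P, w) = (((P*w + 20*w) + w)*P)*w + 16 = (((20*w + P*w) + w)*P)*w + 16 = ((21*w + P*w)*P)*w + 16 = (P*(21*w + P*w))*w + 16 = P*w*(21*w + P*w) + 16 = 16 + P*w*(21*w + P*w))
U(q, G) = G*(3 + G) (U(q, G) = (3 + G)*G = G*(3 + G))
U(-656, h(-21, 3)) - 1*(-413725) = (16 + (-21)**2*3**2 + 21*(-21)*3**2)*(3 + (16 + (-21)**2*3**2 + 21*(-21)*3**2)) - 1*(-413725) = (16 + 441*9 + 21*(-21)*9)*(3 + (16 + 441*9 + 21*(-21)*9)) + 413725 = (16 + 3969 - 3969)*(3 + (16 + 3969 - 3969)) + 413725 = 16*(3 + 16) + 413725 = 16*19 + 413725 = 304 + 413725 = 414029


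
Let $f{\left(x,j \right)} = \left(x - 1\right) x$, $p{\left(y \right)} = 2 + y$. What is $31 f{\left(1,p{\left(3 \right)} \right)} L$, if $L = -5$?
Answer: $0$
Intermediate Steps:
$f{\left(x,j \right)} = x \left(-1 + x\right)$ ($f{\left(x,j \right)} = \left(-1 + x\right) x = x \left(-1 + x\right)$)
$31 f{\left(1,p{\left(3 \right)} \right)} L = 31 \cdot 1 \left(-1 + 1\right) \left(-5\right) = 31 \cdot 1 \cdot 0 \left(-5\right) = 31 \cdot 0 \left(-5\right) = 0 \left(-5\right) = 0$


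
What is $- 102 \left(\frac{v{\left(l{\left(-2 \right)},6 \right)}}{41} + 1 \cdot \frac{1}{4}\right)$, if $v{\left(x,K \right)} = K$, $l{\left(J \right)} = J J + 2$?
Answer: $- \frac{3315}{82} \approx -40.427$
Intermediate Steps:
$l{\left(J \right)} = 2 + J^{2}$ ($l{\left(J \right)} = J^{2} + 2 = 2 + J^{2}$)
$- 102 \left(\frac{v{\left(l{\left(-2 \right)},6 \right)}}{41} + 1 \cdot \frac{1}{4}\right) = - 102 \left(\frac{6}{41} + 1 \cdot \frac{1}{4}\right) = - 102 \left(6 \cdot \frac{1}{41} + 1 \cdot \frac{1}{4}\right) = - 102 \left(\frac{6}{41} + \frac{1}{4}\right) = \left(-102\right) \frac{65}{164} = - \frac{3315}{82}$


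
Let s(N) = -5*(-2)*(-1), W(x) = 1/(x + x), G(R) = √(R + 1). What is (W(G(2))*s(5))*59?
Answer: -295*√3/3 ≈ -170.32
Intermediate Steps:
G(R) = √(1 + R)
W(x) = 1/(2*x)
s(N) = -10 (s(N) = 10*(-1) = -10)
(W(G(2))*s(5))*59 = ((1/(2*(√(1 + 2))))*(-10))*59 = ((1/(2*(√3)))*(-10))*59 = (((√3/3)/2)*(-10))*59 = ((√3/6)*(-10))*59 = -5*√3/3*59 = -295*√3/3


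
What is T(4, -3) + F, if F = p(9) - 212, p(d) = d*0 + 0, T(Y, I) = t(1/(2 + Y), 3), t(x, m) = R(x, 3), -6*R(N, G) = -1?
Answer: -1271/6 ≈ -211.83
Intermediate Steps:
R(N, G) = ⅙ (R(N, G) = -⅙*(-1) = ⅙)
t(x, m) = ⅙
T(Y, I) = ⅙
p(d) = 0 (p(d) = 0 + 0 = 0)
F = -212 (F = 0 - 212 = -212)
T(4, -3) + F = ⅙ - 212 = -1271/6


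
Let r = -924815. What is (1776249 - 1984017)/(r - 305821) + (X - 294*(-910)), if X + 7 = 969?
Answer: 2503245720/9323 ≈ 2.6850e+5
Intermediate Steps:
X = 962 (X = -7 + 969 = 962)
(1776249 - 1984017)/(r - 305821) + (X - 294*(-910)) = (1776249 - 1984017)/(-924815 - 305821) + (962 - 294*(-910)) = -207768/(-1230636) + (962 + 267540) = -207768*(-1/1230636) + 268502 = 1574/9323 + 268502 = 2503245720/9323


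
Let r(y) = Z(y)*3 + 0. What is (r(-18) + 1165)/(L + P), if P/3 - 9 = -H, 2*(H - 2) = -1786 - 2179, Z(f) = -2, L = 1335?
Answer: 2318/14607 ≈ 0.15869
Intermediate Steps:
H = -3961/2 (H = 2 + (-1786 - 2179)/2 = 2 + (1/2)*(-3965) = 2 - 3965/2 = -3961/2 ≈ -1980.5)
P = 11937/2 (P = 27 + 3*(-1*(-3961/2)) = 27 + 3*(3961/2) = 27 + 11883/2 = 11937/2 ≈ 5968.5)
r(y) = -6 (r(y) = -2*3 + 0 = -6 + 0 = -6)
(r(-18) + 1165)/(L + P) = (-6 + 1165)/(1335 + 11937/2) = 1159/(14607/2) = 1159*(2/14607) = 2318/14607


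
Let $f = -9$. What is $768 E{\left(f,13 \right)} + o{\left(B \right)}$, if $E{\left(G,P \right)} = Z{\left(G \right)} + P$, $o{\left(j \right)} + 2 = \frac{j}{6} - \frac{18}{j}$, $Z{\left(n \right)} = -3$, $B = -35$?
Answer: $\frac{1611263}{210} \approx 7672.7$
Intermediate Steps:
$o{\left(j \right)} = -2 - \frac{18}{j} + \frac{j}{6}$ ($o{\left(j \right)} = -2 + \left(\frac{j}{6} - \frac{18}{j}\right) = -2 + \left(- \frac{18}{j} + \frac{j}{6}\right) = -2 - \frac{18}{j} + \frac{j}{6}$)
$E{\left(G,P \right)} = -3 + P$
$768 E{\left(f,13 \right)} + o{\left(B \right)} = 768 \left(-3 + 13\right) - \left(\frac{47}{6} - \frac{18}{35}\right) = 768 \cdot 10 - \frac{1537}{210} = 7680 - \frac{1537}{210} = \frac{1611263}{210}$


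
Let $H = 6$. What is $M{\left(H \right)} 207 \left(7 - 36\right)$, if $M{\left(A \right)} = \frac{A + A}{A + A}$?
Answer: $-6003$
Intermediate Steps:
$M{\left(A \right)} = 1$ ($M{\left(A \right)} = \frac{2 A}{2 A} = 2 A \frac{1}{2 A} = 1$)
$M{\left(H \right)} 207 \left(7 - 36\right) = 1 \cdot 207 \left(7 - 36\right) = 207 \left(7 - 36\right) = 207 \left(-29\right) = -6003$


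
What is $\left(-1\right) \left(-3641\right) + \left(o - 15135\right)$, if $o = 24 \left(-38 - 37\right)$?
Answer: $-13294$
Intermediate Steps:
$o = -1800$ ($o = 24 \left(-75\right) = -1800$)
$\left(-1\right) \left(-3641\right) + \left(o - 15135\right) = \left(-1\right) \left(-3641\right) - 16935 = 3641 - 16935 = -13294$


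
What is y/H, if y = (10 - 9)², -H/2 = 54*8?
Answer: -1/864 ≈ -0.0011574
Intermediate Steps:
H = -864 (H = -108*8 = -2*432 = -864)
y = 1 (y = 1² = 1)
y/H = 1/(-864) = 1*(-1/864) = -1/864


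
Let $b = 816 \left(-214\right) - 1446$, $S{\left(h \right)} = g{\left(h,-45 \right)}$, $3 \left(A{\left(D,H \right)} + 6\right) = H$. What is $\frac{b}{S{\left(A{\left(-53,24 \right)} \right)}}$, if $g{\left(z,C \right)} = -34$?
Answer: $\frac{88035}{17} \approx 5178.5$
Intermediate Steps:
$A{\left(D,H \right)} = -6 + \frac{H}{3}$
$S{\left(h \right)} = -34$
$b = -176070$ ($b = -174624 - 1446 = -176070$)
$\frac{b}{S{\left(A{\left(-53,24 \right)} \right)}} = - \frac{176070}{-34} = \left(-176070\right) \left(- \frac{1}{34}\right) = \frac{88035}{17}$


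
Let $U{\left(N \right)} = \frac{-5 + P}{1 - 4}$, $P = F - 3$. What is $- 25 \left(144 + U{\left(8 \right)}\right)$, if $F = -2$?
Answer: $- \frac{11050}{3} \approx -3683.3$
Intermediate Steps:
$P = -5$ ($P = -2 - 3 = -5$)
$U{\left(N \right)} = \frac{10}{3}$ ($U{\left(N \right)} = \frac{-5 - 5}{1 - 4} = - \frac{10}{-3} = \left(-10\right) \left(- \frac{1}{3}\right) = \frac{10}{3}$)
$- 25 \left(144 + U{\left(8 \right)}\right) = - 25 \left(144 + \frac{10}{3}\right) = \left(-25\right) \frac{442}{3} = - \frac{11050}{3}$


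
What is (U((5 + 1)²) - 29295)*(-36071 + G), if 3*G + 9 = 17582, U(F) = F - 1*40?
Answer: 2655661360/3 ≈ 8.8522e+8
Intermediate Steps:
U(F) = -40 + F (U(F) = F - 40 = -40 + F)
G = 17573/3 (G = -3 + (⅓)*17582 = -3 + 17582/3 = 17573/3 ≈ 5857.7)
(U((5 + 1)²) - 29295)*(-36071 + G) = ((-40 + (5 + 1)²) - 29295)*(-36071 + 17573/3) = ((-40 + 6²) - 29295)*(-90640/3) = ((-40 + 36) - 29295)*(-90640/3) = (-4 - 29295)*(-90640/3) = -29299*(-90640/3) = 2655661360/3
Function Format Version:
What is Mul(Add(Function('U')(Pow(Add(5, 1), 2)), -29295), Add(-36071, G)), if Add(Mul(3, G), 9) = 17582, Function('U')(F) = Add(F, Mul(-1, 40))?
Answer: Rational(2655661360, 3) ≈ 8.8522e+8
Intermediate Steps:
Function('U')(F) = Add(-40, F) (Function('U')(F) = Add(F, -40) = Add(-40, F))
G = Rational(17573, 3) (G = Add(-3, Mul(Rational(1, 3), 17582)) = Add(-3, Rational(17582, 3)) = Rational(17573, 3) ≈ 5857.7)
Mul(Add(Function('U')(Pow(Add(5, 1), 2)), -29295), Add(-36071, G)) = Mul(Add(Add(-40, Pow(Add(5, 1), 2)), -29295), Add(-36071, Rational(17573, 3))) = Mul(Add(Add(-40, Pow(6, 2)), -29295), Rational(-90640, 3)) = Mul(Add(Add(-40, 36), -29295), Rational(-90640, 3)) = Mul(Add(-4, -29295), Rational(-90640, 3)) = Mul(-29299, Rational(-90640, 3)) = Rational(2655661360, 3)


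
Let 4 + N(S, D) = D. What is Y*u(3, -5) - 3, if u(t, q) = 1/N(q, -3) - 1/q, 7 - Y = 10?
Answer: -111/35 ≈ -3.1714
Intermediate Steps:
Y = -3 (Y = 7 - 1*10 = 7 - 10 = -3)
N(S, D) = -4 + D
u(t, q) = -⅐ - 1/q (u(t, q) = 1/(-4 - 3) - 1/q = 1/(-7) - 1/q = 1*(-⅐) - 1/q = -⅐ - 1/q)
Y*u(3, -5) - 3 = -3*(-7 - 1*(-5))/(7*(-5)) - 3 = -3*(-1)*(-7 + 5)/(7*5) - 3 = -3*(-1)*(-2)/(7*5) - 3 = -3*2/35 - 3 = -6/35 - 3 = -111/35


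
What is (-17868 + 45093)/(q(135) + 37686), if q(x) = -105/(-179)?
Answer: 1624425/2248633 ≈ 0.72241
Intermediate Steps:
q(x) = 105/179 (q(x) = -105*(-1/179) = 105/179)
(-17868 + 45093)/(q(135) + 37686) = (-17868 + 45093)/(105/179 + 37686) = 27225/(6745899/179) = 27225*(179/6745899) = 1624425/2248633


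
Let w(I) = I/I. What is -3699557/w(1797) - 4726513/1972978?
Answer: -7299149297259/1972978 ≈ -3.6996e+6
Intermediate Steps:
w(I) = 1
-3699557/w(1797) - 4726513/1972978 = -3699557/1 - 4726513/1972978 = -3699557*1 - 4726513*1/1972978 = -3699557 - 4726513/1972978 = -7299149297259/1972978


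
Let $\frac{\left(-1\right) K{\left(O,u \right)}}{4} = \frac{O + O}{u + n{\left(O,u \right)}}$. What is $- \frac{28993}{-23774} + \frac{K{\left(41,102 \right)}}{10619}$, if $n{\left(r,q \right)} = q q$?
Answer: $\frac{39445664215}{32345168898} \approx 1.2195$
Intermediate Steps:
$n{\left(r,q \right)} = q^{2}$
$K{\left(O,u \right)} = - \frac{8 O}{u + u^{2}}$ ($K{\left(O,u \right)} = - 4 \frac{O + O}{u + u^{2}} = - 4 \frac{2 O}{u + u^{2}} = - \frac{8 O}{u + u^{2}}$)
$- \frac{28993}{-23774} + \frac{K{\left(41,102 \right)}}{10619} = - \frac{28993}{-23774} + \frac{\left(-8\right) 41 \cdot \frac{1}{102} \frac{1}{1 + 102}}{10619} = \left(-28993\right) \left(- \frac{1}{23774}\right) + \left(-8\right) 41 \cdot \frac{1}{102} \cdot \frac{1}{103} \cdot \frac{1}{10619} = \frac{28993}{23774} + \left(-8\right) 41 \cdot \frac{1}{102} \cdot \frac{1}{103} \cdot \frac{1}{10619} = \frac{28993}{23774} - \frac{4}{1360527} = \frac{39445664215}{32345168898}$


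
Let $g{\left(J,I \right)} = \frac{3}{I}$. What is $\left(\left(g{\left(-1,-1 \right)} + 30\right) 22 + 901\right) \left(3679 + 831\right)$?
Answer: $6742450$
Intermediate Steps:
$\left(\left(g{\left(-1,-1 \right)} + 30\right) 22 + 901\right) \left(3679 + 831\right) = \left(\left(\frac{3}{-1} + 30\right) 22 + 901\right) \left(3679 + 831\right) = \left(\left(3 \left(-1\right) + 30\right) 22 + 901\right) 4510 = \left(\left(-3 + 30\right) 22 + 901\right) 4510 = \left(27 \cdot 22 + 901\right) 4510 = \left(594 + 901\right) 4510 = 1495 \cdot 4510 = 6742450$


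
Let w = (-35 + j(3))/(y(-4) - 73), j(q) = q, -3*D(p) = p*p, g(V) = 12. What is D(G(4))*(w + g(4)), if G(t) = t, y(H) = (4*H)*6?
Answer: -32960/507 ≈ -65.010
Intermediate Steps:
y(H) = 24*H
D(p) = -p**2/3 (D(p) = -p*p/3 = -p**2/3)
w = 32/169 (w = (-35 + 3)/(24*(-4) - 73) = -32/(-96 - 73) = -32/(-169) = -32*(-1/169) = 32/169 ≈ 0.18935)
D(G(4))*(w + g(4)) = (-1/3*4**2)*(32/169 + 12) = -1/3*16*(2060/169) = -16/3*2060/169 = -32960/507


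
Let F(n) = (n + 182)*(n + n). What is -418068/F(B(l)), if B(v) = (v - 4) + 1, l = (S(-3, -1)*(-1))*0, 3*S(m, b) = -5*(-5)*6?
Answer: 69678/179 ≈ 389.26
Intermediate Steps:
S(m, b) = 50 (S(m, b) = (-5*(-5)*6)/3 = (25*6)/3 = (1/3)*150 = 50)
l = 0 (l = (50*(-1))*0 = -50*0 = 0)
B(v) = -3 + v (B(v) = (-4 + v) + 1 = -3 + v)
F(n) = 2*n*(182 + n) (F(n) = (182 + n)*(2*n) = 2*n*(182 + n))
-418068/F(B(l)) = -418068*1/(2*(-3 + 0)*(182 + (-3 + 0))) = -418068*(-1/(6*(182 - 3))) = -418068/(2*(-3)*179) = -418068/(-1074) = -418068*(-1/1074) = 69678/179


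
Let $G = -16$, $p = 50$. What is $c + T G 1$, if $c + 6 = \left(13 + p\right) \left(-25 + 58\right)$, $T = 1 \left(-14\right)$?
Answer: $2297$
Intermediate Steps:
$T = -14$
$c = 2073$ ($c = -6 + \left(13 + 50\right) \left(-25 + 58\right) = -6 + 63 \cdot 33 = -6 + 2079 = 2073$)
$c + T G 1 = 2073 - 14 \left(\left(-16\right) 1\right) = 2073 - -224 = 2073 + 224 = 2297$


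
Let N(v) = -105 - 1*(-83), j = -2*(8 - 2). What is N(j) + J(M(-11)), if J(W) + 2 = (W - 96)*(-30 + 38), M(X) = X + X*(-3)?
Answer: -616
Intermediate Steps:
M(X) = -2*X (M(X) = X - 3*X = -2*X)
j = -12 (j = -2*6 = -12)
J(W) = -770 + 8*W (J(W) = -2 + (W - 96)*(-30 + 38) = -2 + (-96 + W)*8 = -2 + (-768 + 8*W) = -770 + 8*W)
N(v) = -22 (N(v) = -105 + 83 = -22)
N(j) + J(M(-11)) = -22 + (-770 + 8*(-2*(-11))) = -22 + (-770 + 8*22) = -22 + (-770 + 176) = -22 - 594 = -616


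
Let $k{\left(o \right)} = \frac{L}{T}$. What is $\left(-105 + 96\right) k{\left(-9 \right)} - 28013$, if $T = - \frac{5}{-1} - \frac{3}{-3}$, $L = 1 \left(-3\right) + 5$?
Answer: $-28016$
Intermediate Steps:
$L = 2$ ($L = -3 + 5 = 2$)
$T = 6$ ($T = \left(-5\right) \left(-1\right) - -1 = 5 + 1 = 6$)
$k{\left(o \right)} = \frac{1}{3}$ ($k{\left(o \right)} = \frac{2}{6} = 2 \cdot \frac{1}{6} = \frac{1}{3}$)
$\left(-105 + 96\right) k{\left(-9 \right)} - 28013 = \left(-105 + 96\right) \frac{1}{3} - 28013 = \left(-9\right) \frac{1}{3} - 28013 = -3 - 28013 = -28016$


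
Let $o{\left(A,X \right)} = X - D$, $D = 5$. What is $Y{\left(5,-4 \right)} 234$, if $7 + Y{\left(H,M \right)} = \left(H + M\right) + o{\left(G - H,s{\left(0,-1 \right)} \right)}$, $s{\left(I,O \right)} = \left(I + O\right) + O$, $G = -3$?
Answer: $-3042$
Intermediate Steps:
$s{\left(I,O \right)} = I + 2 O$
$o{\left(A,X \right)} = -5 + X$ ($o{\left(A,X \right)} = X - 5 = -5 + X$)
$Y{\left(H,M \right)} = -14 + H + M$ ($Y{\left(H,M \right)} = -7 + \left(\left(H + M\right) + \left(-5 + \left(0 + 2 \left(-1\right)\right)\right)\right) = -7 + \left(\left(H + M\right) + \left(-5 + \left(0 - 2\right)\right)\right) = -7 - \left(7 - H - M\right) = -7 + \left(-7 + H + M\right) = -14 + H + M$)
$Y{\left(5,-4 \right)} 234 = \left(-14 + 5 - 4\right) 234 = \left(-13\right) 234 = -3042$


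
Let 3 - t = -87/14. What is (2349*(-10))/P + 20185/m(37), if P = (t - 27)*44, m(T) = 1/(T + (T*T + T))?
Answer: 26592937320/913 ≈ 2.9127e+7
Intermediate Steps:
m(T) = 1/(T**2 + 2*T) (m(T) = 1/(T + (T**2 + T)) = 1/(T + (T + T**2)) = 1/(T**2 + 2*T))
t = 129/14 (t = 3 - (-87)/14 = 3 - 1*(-87/14) = 3 + 87/14 = 129/14 ≈ 9.2143)
P = -5478/7 (P = (129/14 - 27)*44 = -249/14*44 = -5478/7 ≈ -782.57)
(2349*(-10))/P + 20185/m(37) = (2349*(-10))/(-5478/7) + 20185/((1/(37*(2 + 37)))) = -23490*(-7/5478) + 20185/(((1/37)/39)) = 27405/913 + 20185/(((1/37)*(1/39))) = 27405/913 + 20185/(1/1443) = 27405/913 + 20185*1443 = 27405/913 + 29126955 = 26592937320/913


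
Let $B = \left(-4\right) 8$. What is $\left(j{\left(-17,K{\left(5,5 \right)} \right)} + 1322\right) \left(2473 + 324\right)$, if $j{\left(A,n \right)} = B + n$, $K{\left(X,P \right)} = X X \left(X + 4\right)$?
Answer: $4237455$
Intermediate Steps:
$B = -32$
$K{\left(X,P \right)} = X^{2} \left(4 + X\right)$
$j{\left(A,n \right)} = -32 + n$
$\left(j{\left(-17,K{\left(5,5 \right)} \right)} + 1322\right) \left(2473 + 324\right) = \left(\left(-32 + 5^{2} \left(4 + 5\right)\right) + 1322\right) \left(2473 + 324\right) = \left(\left(-32 + 25 \cdot 9\right) + 1322\right) 2797 = \left(\left(-32 + 225\right) + 1322\right) 2797 = \left(193 + 1322\right) 2797 = 1515 \cdot 2797 = 4237455$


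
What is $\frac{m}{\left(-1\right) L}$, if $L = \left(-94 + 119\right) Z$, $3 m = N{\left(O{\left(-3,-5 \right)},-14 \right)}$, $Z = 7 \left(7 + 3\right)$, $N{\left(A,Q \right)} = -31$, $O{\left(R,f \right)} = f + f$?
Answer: $\frac{31}{5250} \approx 0.0059048$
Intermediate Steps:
$O{\left(R,f \right)} = 2 f$
$Z = 70$ ($Z = 7 \cdot 10 = 70$)
$m = - \frac{31}{3}$ ($m = \frac{1}{3} \left(-31\right) = - \frac{31}{3} \approx -10.333$)
$L = 1750$ ($L = \left(-94 + 119\right) 70 = 25 \cdot 70 = 1750$)
$\frac{m}{\left(-1\right) L} = - \frac{31}{3 \left(\left(-1\right) 1750\right)} = - \frac{31}{3 \left(-1750\right)} = \left(- \frac{31}{3}\right) \left(- \frac{1}{1750}\right) = \frac{31}{5250}$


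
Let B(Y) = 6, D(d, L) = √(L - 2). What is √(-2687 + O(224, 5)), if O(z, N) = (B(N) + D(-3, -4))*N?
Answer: √(-2657 + 5*I*√6) ≈ 0.1188 + 51.546*I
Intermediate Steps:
D(d, L) = √(-2 + L)
O(z, N) = N*(6 + I*√6) (O(z, N) = (6 + √(-2 - 4))*N = (6 + √(-6))*N = (6 + I*√6)*N = N*(6 + I*√6))
√(-2687 + O(224, 5)) = √(-2687 + 5*(6 + I*√6)) = √(-2687 + (30 + 5*I*√6)) = √(-2657 + 5*I*√6)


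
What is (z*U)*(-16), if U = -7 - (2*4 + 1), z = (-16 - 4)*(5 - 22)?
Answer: 87040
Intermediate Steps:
z = 340 (z = -20*(-17) = 340)
U = -16 (U = -7 - (8 + 1) = -7 - 1*9 = -7 - 9 = -16)
(z*U)*(-16) = (340*(-16))*(-16) = -5440*(-16) = 87040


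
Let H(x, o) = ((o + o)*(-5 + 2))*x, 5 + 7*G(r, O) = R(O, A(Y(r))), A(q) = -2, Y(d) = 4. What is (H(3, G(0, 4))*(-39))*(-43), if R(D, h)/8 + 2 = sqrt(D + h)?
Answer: 90558 - 241488*sqrt(2)/7 ≈ 41770.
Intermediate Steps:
R(D, h) = -16 + 8*sqrt(D + h)
G(r, O) = -3 + 8*sqrt(-2 + O)/7 (G(r, O) = -5/7 + (-16 + 8*sqrt(O - 2))/7 = -5/7 + (-16 + 8*sqrt(-2 + O))/7 = -5/7 + (-16/7 + 8*sqrt(-2 + O)/7) = -3 + 8*sqrt(-2 + O)/7)
H(x, o) = -6*o*x (H(x, o) = ((2*o)*(-3))*x = (-6*o)*x = -6*o*x)
(H(3, G(0, 4))*(-39))*(-43) = (-6*(-3 + 8*sqrt(-2 + 4)/7)*3*(-39))*(-43) = (-6*(-3 + 8*sqrt(2)/7)*3*(-39))*(-43) = ((54 - 144*sqrt(2)/7)*(-39))*(-43) = (-2106 + 5616*sqrt(2)/7)*(-43) = 90558 - 241488*sqrt(2)/7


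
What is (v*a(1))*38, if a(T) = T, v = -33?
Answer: -1254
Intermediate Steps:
(v*a(1))*38 = -33*1*38 = -33*38 = -1254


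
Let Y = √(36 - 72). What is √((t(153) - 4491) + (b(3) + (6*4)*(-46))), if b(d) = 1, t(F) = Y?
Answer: √(-5594 + 6*I) ≈ 0.0401 + 74.793*I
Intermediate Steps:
Y = 6*I (Y = √(-36) = 6*I ≈ 6.0*I)
t(F) = 6*I
√((t(153) - 4491) + (b(3) + (6*4)*(-46))) = √((6*I - 4491) + (1 + (6*4)*(-46))) = √((-4491 + 6*I) + (1 + 24*(-46))) = √((-4491 + 6*I) + (1 - 1104)) = √((-4491 + 6*I) - 1103) = √(-5594 + 6*I)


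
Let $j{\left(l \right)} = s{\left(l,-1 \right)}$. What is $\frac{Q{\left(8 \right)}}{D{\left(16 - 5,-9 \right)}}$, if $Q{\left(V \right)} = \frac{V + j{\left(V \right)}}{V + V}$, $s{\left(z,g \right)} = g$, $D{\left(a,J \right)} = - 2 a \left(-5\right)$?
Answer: $\frac{7}{1760} \approx 0.0039773$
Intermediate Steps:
$D{\left(a,J \right)} = 10 a$
$j{\left(l \right)} = -1$
$Q{\left(V \right)} = \frac{-1 + V}{2 V}$ ($Q{\left(V \right)} = \frac{V - 1}{V + V} = \frac{-1 + V}{2 V}$)
$\frac{Q{\left(8 \right)}}{D{\left(16 - 5,-9 \right)}} = \frac{\frac{1}{2} \cdot \frac{1}{8} \left(-1 + 8\right)}{10 \left(16 - 5\right)} = \frac{\frac{1}{2} \cdot \frac{1}{8} \cdot 7}{10 \left(16 - 5\right)} = \frac{7}{16 \cdot 10 \cdot 11} = \frac{7}{16 \cdot 110} = \frac{7}{16} \cdot \frac{1}{110} = \frac{7}{1760}$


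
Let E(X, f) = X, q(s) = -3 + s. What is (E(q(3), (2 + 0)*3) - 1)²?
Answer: 1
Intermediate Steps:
(E(q(3), (2 + 0)*3) - 1)² = ((-3 + 3) - 1)² = (0 - 1)² = (-1)² = 1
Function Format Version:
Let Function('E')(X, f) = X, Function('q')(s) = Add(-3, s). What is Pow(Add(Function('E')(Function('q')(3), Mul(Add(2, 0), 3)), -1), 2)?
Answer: 1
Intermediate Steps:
Pow(Add(Function('E')(Function('q')(3), Mul(Add(2, 0), 3)), -1), 2) = Pow(Add(Add(-3, 3), -1), 2) = Pow(Add(0, -1), 2) = Pow(-1, 2) = 1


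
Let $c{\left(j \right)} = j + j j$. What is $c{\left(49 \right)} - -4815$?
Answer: $7265$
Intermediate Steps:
$c{\left(j \right)} = j + j^{2}$
$c{\left(49 \right)} - -4815 = 49 \left(1 + 49\right) - -4815 = 49 \cdot 50 + 4815 = 2450 + 4815 = 7265$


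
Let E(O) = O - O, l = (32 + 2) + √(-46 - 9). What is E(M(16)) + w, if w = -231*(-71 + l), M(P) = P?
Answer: 8547 - 231*I*√55 ≈ 8547.0 - 1713.1*I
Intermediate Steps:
l = 34 + I*√55 (l = 34 + √(-55) = 34 + I*√55 ≈ 34.0 + 7.4162*I)
E(O) = 0
w = 8547 - 231*I*√55 (w = -231*(-71 + (34 + I*√55)) = -231*(-37 + I*√55) = 8547 - 231*I*√55 ≈ 8547.0 - 1713.1*I)
E(M(16)) + w = 0 + (8547 - 231*I*√55) = 8547 - 231*I*√55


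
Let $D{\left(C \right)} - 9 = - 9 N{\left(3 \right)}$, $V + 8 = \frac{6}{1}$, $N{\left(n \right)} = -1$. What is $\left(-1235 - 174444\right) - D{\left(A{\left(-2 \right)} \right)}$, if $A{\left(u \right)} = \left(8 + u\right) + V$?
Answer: $-175697$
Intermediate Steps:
$V = -2$ ($V = -8 + \frac{6}{1} = -8 + 6 \cdot 1 = -8 + 6 = -2$)
$A{\left(u \right)} = 6 + u$ ($A{\left(u \right)} = \left(8 + u\right) - 2 = 6 + u$)
$D{\left(C \right)} = 18$ ($D{\left(C \right)} = 9 - -9 = 9 + 9 = 18$)
$\left(-1235 - 174444\right) - D{\left(A{\left(-2 \right)} \right)} = \left(-1235 - 174444\right) - 18 = -175679 - 18 = -175697$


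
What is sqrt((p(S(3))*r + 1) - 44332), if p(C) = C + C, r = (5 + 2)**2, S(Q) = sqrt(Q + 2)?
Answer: sqrt(-44331 + 98*sqrt(5)) ≈ 210.03*I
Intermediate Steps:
S(Q) = sqrt(2 + Q)
r = 49 (r = 7**2 = 49)
p(C) = 2*C
sqrt((p(S(3))*r + 1) - 44332) = sqrt(((2*sqrt(2 + 3))*49 + 1) - 44332) = sqrt(((2*sqrt(5))*49 + 1) - 44332) = sqrt((98*sqrt(5) + 1) - 44332) = sqrt((1 + 98*sqrt(5)) - 44332) = sqrt(-44331 + 98*sqrt(5))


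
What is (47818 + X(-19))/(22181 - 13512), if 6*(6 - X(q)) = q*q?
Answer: 286583/52014 ≈ 5.5097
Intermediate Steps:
X(q) = 6 - q²/6 (X(q) = 6 - q*q/6 = 6 - q²/6)
(47818 + X(-19))/(22181 - 13512) = (47818 + (6 - ⅙*(-19)²))/(22181 - 13512) = (47818 + (6 - ⅙*361))/8669 = (47818 + (6 - 361/6))*(1/8669) = (47818 - 325/6)*(1/8669) = (286583/6)*(1/8669) = 286583/52014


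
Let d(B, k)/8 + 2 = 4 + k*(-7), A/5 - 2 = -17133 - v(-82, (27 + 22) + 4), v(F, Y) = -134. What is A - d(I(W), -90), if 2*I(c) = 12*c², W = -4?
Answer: -90041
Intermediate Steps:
I(c) = 6*c² (I(c) = (12*c²)/2 = 6*c²)
A = -84985 (A = 10 + 5*(-17133 - 1*(-134)) = 10 + 5*(-17133 + 134) = 10 + 5*(-16999) = 10 - 84995 = -84985)
d(B, k) = 16 - 56*k (d(B, k) = -16 + 8*(4 + k*(-7)) = -16 + 8*(4 - 7*k) = -16 + (32 - 56*k) = 16 - 56*k)
A - d(I(W), -90) = -84985 - (16 - 56*(-90)) = -84985 - (16 + 5040) = -84985 - 1*5056 = -84985 - 5056 = -90041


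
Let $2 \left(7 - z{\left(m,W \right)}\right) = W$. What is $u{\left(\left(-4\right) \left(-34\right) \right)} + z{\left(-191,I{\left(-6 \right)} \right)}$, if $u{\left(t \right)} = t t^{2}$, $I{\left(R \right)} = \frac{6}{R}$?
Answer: $\frac{5030927}{2} \approx 2.5155 \cdot 10^{6}$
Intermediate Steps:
$z{\left(m,W \right)} = 7 - \frac{W}{2}$
$u{\left(t \right)} = t^{3}$
$u{\left(\left(-4\right) \left(-34\right) \right)} + z{\left(-191,I{\left(-6 \right)} \right)} = \left(\left(-4\right) \left(-34\right)\right)^{3} + \left(7 - \frac{6 \frac{1}{-6}}{2}\right) = 136^{3} + \left(7 - \frac{6 \left(- \frac{1}{6}\right)}{2}\right) = 2515456 + \left(7 - - \frac{1}{2}\right) = 2515456 + \left(7 + \frac{1}{2}\right) = 2515456 + \frac{15}{2} = \frac{5030927}{2}$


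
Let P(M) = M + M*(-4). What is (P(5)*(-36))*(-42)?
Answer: -22680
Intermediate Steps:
P(M) = -3*M (P(M) = M - 4*M = -3*M)
(P(5)*(-36))*(-42) = (-3*5*(-36))*(-42) = -15*(-36)*(-42) = 540*(-42) = -22680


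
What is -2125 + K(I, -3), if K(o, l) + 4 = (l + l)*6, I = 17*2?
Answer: -2165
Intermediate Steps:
I = 34
K(o, l) = -4 + 12*l (K(o, l) = -4 + (l + l)*6 = -4 + (2*l)*6 = -4 + 12*l)
-2125 + K(I, -3) = -2125 + (-4 + 12*(-3)) = -2125 + (-4 - 36) = -2125 - 40 = -2165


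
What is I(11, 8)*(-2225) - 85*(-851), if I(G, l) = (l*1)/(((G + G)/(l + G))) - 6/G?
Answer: 639935/11 ≈ 58176.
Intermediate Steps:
I(G, l) = -6/G + l*(G + l)/(2*G) (I(G, l) = l/(((2*G)/(G + l))) - 6/G = l/((2*G/(G + l))) - 6/G = l*((G + l)/(2*G)) - 6/G = l*(G + l)/(2*G) - 6/G = -6/G + l*(G + l)/(2*G))
I(11, 8)*(-2225) - 85*(-851) = ((½)*(-12 + 8² + 11*8)/11)*(-2225) - 85*(-851) = ((½)*(1/11)*(-12 + 64 + 88))*(-2225) - 1*(-72335) = ((½)*(1/11)*140)*(-2225) + 72335 = (70/11)*(-2225) + 72335 = -155750/11 + 72335 = 639935/11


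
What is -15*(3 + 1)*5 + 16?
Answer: -284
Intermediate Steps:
-15*(3 + 1)*5 + 16 = -60*5 + 16 = -15*20 + 16 = -300 + 16 = -284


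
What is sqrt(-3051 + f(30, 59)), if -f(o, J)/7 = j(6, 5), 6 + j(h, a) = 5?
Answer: 2*I*sqrt(761) ≈ 55.172*I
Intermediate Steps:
j(h, a) = -1 (j(h, a) = -6 + 5 = -1)
f(o, J) = 7 (f(o, J) = -7*(-1) = 7)
sqrt(-3051 + f(30, 59)) = sqrt(-3051 + 7) = sqrt(-3044) = 2*I*sqrt(761)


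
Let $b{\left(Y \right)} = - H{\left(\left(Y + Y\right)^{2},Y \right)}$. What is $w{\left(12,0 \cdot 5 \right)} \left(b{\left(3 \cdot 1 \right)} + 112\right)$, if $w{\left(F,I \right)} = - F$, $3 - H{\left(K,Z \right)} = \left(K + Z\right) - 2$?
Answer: $-1752$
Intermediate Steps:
$H{\left(K,Z \right)} = 5 - K - Z$ ($H{\left(K,Z \right)} = 3 - \left(\left(K + Z\right) - 2\right) = 3 - \left(-2 + K + Z\right) = 5 - K - Z$)
$b{\left(Y \right)} = -5 + Y + 4 Y^{2}$ ($b{\left(Y \right)} = - (5 - \left(Y + Y\right)^{2} - Y) = - (5 - \left(2 Y\right)^{2} - Y) = - (5 - 4 Y^{2} - Y) = - (5 - Y - 4 Y^{2}) = -5 + Y + 4 Y^{2}$)
$w{\left(12,0 \cdot 5 \right)} \left(b{\left(3 \cdot 1 \right)} + 112\right) = \left(-1\right) 12 \left(\left(-5 + 3 \cdot 1 + 4 \left(3 \cdot 1\right)^{2}\right) + 112\right) = - 12 \left(\left(-5 + 3 + 4 \cdot 3^{2}\right) + 112\right) = - 12 \left(\left(-5 + 3 + 4 \cdot 9\right) + 112\right) = - 12 \left(\left(-5 + 3 + 36\right) + 112\right) = - 12 \left(34 + 112\right) = \left(-12\right) 146 = -1752$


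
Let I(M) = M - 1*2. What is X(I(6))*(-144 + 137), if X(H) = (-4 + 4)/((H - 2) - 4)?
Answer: 0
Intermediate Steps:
I(M) = -2 + M (I(M) = M - 2 = -2 + M)
X(H) = 0 (X(H) = 0/((-2 + H) - 4) = 0/(-6 + H) = 0)
X(I(6))*(-144 + 137) = 0*(-144 + 137) = 0*(-7) = 0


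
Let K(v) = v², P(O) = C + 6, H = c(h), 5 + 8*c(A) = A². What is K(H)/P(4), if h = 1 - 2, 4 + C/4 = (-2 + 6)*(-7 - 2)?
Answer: -1/616 ≈ -0.0016234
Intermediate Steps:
C = -160 (C = -16 + 4*((-2 + 6)*(-7 - 2)) = -16 + 4*(4*(-9)) = -16 + 4*(-36) = -16 - 144 = -160)
h = -1
c(A) = -5/8 + A²/8
H = -½ (H = -5/8 + (⅛)*(-1)² = -5/8 + (⅛)*1 = -5/8 + ⅛ = -½ ≈ -0.50000)
P(O) = -154 (P(O) = -160 + 6 = -154)
K(H)/P(4) = (-½)²/(-154) = (¼)*(-1/154) = -1/616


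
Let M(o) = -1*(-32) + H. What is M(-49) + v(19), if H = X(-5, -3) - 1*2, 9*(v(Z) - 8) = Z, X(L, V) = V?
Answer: 334/9 ≈ 37.111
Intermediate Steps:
v(Z) = 8 + Z/9
H = -5 (H = -3 - 1*2 = -3 - 2 = -5)
M(o) = 27 (M(o) = -1*(-32) - 5 = 32 - 5 = 27)
M(-49) + v(19) = 27 + (8 + (1/9)*19) = 27 + (8 + 19/9) = 27 + 91/9 = 334/9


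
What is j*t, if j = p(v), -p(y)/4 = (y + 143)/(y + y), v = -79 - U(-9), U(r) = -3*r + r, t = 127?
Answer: 11684/97 ≈ 120.45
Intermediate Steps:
U(r) = -2*r
v = -97 (v = -79 - (-2)*(-9) = -79 - 1*18 = -79 - 18 = -97)
p(y) = -2*(143 + y)/y (p(y) = -4*(y + 143)/(y + y) = -4*(143 + y)/(2*y) = -4*(143 + y)*1/(2*y) = -2*(143 + y)/y)
j = 92/97 (j = -2 - 286/(-97) = -2 - 286*(-1/97) = -2 + 286/97 = 92/97 ≈ 0.94845)
j*t = (92/97)*127 = 11684/97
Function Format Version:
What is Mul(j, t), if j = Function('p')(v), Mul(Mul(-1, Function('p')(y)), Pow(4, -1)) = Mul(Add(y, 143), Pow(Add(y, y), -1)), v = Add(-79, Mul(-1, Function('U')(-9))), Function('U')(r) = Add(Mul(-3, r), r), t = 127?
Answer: Rational(11684, 97) ≈ 120.45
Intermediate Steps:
Function('U')(r) = Mul(-2, r)
v = -97 (v = Add(-79, Mul(-1, Mul(-2, -9))) = Add(-79, Mul(-1, 18)) = Add(-79, -18) = -97)
Function('p')(y) = Mul(-2, Pow(y, -1), Add(143, y)) (Function('p')(y) = Mul(-4, Mul(Add(y, 143), Pow(Add(y, y), -1))) = Mul(-4, Mul(Add(143, y), Pow(Mul(2, y), -1))) = Mul(-4, Mul(Add(143, y), Mul(Rational(1, 2), Pow(y, -1)))) = Mul(-4, Mul(Rational(1, 2), Pow(y, -1), Add(143, y))) = Mul(-2, Pow(y, -1), Add(143, y)))
j = Rational(92, 97) (j = Add(-2, Mul(-286, Pow(-97, -1))) = Add(-2, Mul(-286, Rational(-1, 97))) = Add(-2, Rational(286, 97)) = Rational(92, 97) ≈ 0.94845)
Mul(j, t) = Mul(Rational(92, 97), 127) = Rational(11684, 97)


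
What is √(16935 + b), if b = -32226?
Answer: 3*I*√1699 ≈ 123.66*I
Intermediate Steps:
√(16935 + b) = √(16935 - 32226) = √(-15291) = 3*I*√1699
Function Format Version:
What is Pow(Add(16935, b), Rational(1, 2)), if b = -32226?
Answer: Mul(3, I, Pow(1699, Rational(1, 2))) ≈ Mul(123.66, I)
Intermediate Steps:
Pow(Add(16935, b), Rational(1, 2)) = Pow(Add(16935, -32226), Rational(1, 2)) = Pow(-15291, Rational(1, 2)) = Mul(3, I, Pow(1699, Rational(1, 2)))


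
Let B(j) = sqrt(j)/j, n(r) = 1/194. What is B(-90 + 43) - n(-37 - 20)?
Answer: -1/194 - I*sqrt(47)/47 ≈ -0.0051546 - 0.14586*I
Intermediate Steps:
n(r) = 1/194
B(j) = 1/sqrt(j)
B(-90 + 43) - n(-37 - 20) = 1/sqrt(-90 + 43) - 1*1/194 = 1/sqrt(-47) - 1/194 = -I*sqrt(47)/47 - 1/194 = -1/194 - I*sqrt(47)/47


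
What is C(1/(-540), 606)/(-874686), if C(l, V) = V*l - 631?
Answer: 56891/78721740 ≈ 0.00072268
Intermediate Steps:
C(l, V) = -631 + V*l
C(1/(-540), 606)/(-874686) = (-631 + 606/(-540))/(-874686) = (-631 + 606*(-1/540))*(-1/874686) = (-631 - 101/90)*(-1/874686) = -56891/90*(-1/874686) = 56891/78721740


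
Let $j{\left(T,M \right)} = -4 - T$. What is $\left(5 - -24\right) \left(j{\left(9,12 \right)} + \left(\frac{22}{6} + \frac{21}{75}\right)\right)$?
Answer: $- \frac{19691}{75} \approx -262.55$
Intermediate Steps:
$\left(5 - -24\right) \left(j{\left(9,12 \right)} + \left(\frac{22}{6} + \frac{21}{75}\right)\right) = \left(5 - -24\right) \left(\left(-4 - 9\right) + \left(\frac{22}{6} + \frac{21}{75}\right)\right) = \left(5 + 24\right) \left(\left(-4 - 9\right) + \left(22 \cdot \frac{1}{6} + 21 \cdot \frac{1}{75}\right)\right) = 29 \left(-13 + \left(\frac{11}{3} + \frac{7}{25}\right)\right) = 29 \left(-13 + \frac{296}{75}\right) = 29 \left(- \frac{679}{75}\right) = - \frac{19691}{75}$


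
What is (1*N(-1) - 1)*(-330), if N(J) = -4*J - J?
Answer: -1320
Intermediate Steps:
N(J) = -5*J
(1*N(-1) - 1)*(-330) = (1*(-5*(-1)) - 1)*(-330) = (1*5 - 1)*(-330) = (5 - 1)*(-330) = 4*(-330) = -1320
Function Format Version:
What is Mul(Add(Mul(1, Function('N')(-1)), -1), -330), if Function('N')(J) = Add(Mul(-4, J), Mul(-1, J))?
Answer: -1320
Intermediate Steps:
Function('N')(J) = Mul(-5, J)
Mul(Add(Mul(1, Function('N')(-1)), -1), -330) = Mul(Add(Mul(1, Mul(-5, -1)), -1), -330) = Mul(Add(Mul(1, 5), -1), -330) = Mul(Add(5, -1), -330) = Mul(4, -330) = -1320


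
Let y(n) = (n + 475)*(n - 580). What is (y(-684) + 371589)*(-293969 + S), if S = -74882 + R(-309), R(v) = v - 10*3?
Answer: -234718080350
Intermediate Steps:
R(v) = -30 + v (R(v) = v - 30 = -30 + v)
y(n) = (-580 + n)*(475 + n) (y(n) = (475 + n)*(-580 + n) = (-580 + n)*(475 + n))
S = -75221 (S = -74882 + (-30 - 309) = -74882 - 339 = -75221)
(y(-684) + 371589)*(-293969 + S) = ((-275500 + (-684)² - 105*(-684)) + 371589)*(-293969 - 75221) = ((-275500 + 467856 + 71820) + 371589)*(-369190) = (264176 + 371589)*(-369190) = 635765*(-369190) = -234718080350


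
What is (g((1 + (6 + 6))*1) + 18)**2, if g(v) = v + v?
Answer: 1936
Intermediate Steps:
g(v) = 2*v
(g((1 + (6 + 6))*1) + 18)**2 = (2*((1 + (6 + 6))*1) + 18)**2 = (2*((1 + 12)*1) + 18)**2 = (2*(13*1) + 18)**2 = (2*13 + 18)**2 = (26 + 18)**2 = 44**2 = 1936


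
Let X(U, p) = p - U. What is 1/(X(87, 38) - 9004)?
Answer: -1/9053 ≈ -0.00011046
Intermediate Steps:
1/(X(87, 38) - 9004) = 1/((38 - 1*87) - 9004) = 1/((38 - 87) - 9004) = 1/(-49 - 9004) = 1/(-9053) = -1/9053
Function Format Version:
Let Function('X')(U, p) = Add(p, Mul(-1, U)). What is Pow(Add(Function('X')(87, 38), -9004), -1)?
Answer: Rational(-1, 9053) ≈ -0.00011046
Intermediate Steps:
Pow(Add(Function('X')(87, 38), -9004), -1) = Pow(Add(Add(38, Mul(-1, 87)), -9004), -1) = Pow(Add(Add(38, -87), -9004), -1) = Pow(Add(-49, -9004), -1) = Pow(-9053, -1) = Rational(-1, 9053)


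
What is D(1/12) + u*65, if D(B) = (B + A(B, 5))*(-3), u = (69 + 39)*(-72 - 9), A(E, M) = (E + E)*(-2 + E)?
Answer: -13646863/24 ≈ -5.6862e+5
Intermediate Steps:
A(E, M) = 2*E*(-2 + E) (A(E, M) = (2*E)*(-2 + E) = 2*E*(-2 + E))
u = -8748 (u = 108*(-81) = -8748)
D(B) = -3*B - 6*B*(-2 + B) (D(B) = (B + 2*B*(-2 + B))*(-3) = -3*B - 6*B*(-2 + B))
D(1/12) + u*65 = 3*(3 - 2/12)/12 - 8748*65 = 3*(1/12)*(3 - 2*1/12) - 568620 = 3*(1/12)*(3 - 1/6) - 568620 = 3*(1/12)*(17/6) - 568620 = 17/24 - 568620 = -13646863/24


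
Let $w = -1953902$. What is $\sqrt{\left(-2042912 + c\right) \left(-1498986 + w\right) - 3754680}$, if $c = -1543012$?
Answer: $2 \sqrt{3095447548458} \approx 3.5188 \cdot 10^{6}$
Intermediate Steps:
$\sqrt{\left(-2042912 + c\right) \left(-1498986 + w\right) - 3754680} = \sqrt{\left(-2042912 - 1543012\right) \left(-1498986 - 1953902\right) - 3754680} = \sqrt{\left(-3585924\right) \left(-3452888\right) - 3754680} = \sqrt{12381793948512 - 3754680} = \sqrt{12381790193832} = 2 \sqrt{3095447548458}$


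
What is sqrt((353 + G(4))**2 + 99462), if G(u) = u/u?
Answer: sqrt(224778) ≈ 474.11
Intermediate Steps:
G(u) = 1
sqrt((353 + G(4))**2 + 99462) = sqrt((353 + 1)**2 + 99462) = sqrt(354**2 + 99462) = sqrt(125316 + 99462) = sqrt(224778)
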